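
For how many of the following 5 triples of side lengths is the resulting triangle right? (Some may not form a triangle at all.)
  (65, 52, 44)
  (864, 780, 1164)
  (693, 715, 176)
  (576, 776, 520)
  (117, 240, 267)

(65,52,44): 44²+52² = 4640 > 4225 = 65² → acute
(864,780,1164): 780²+864² = 1354896 = 1164² → right
(693,715,176): 176²+693² = 511225 = 715² → right
(576,776,520): 520²+576² = 602176 = 776² → right
(117,240,267): 117²+240² = 71289 = 267² → right
4 of the 5 are right.

4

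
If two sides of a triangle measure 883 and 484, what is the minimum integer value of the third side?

The third side must be strictly greater than |883 − 484| = 399.
The smallest integer above 399 is 400.

400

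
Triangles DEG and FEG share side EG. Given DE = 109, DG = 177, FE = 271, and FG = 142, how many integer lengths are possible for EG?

From triangle DEG: 68 < EG < 286.
From triangle FEG: 129 < EG < 413.
Intersection: 129 < EG < 286, so integers 130 through 285: 156 values.

156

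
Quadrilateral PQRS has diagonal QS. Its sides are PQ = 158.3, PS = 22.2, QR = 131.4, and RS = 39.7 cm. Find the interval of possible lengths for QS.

136.1 < QS < 171.1

From triangle PQS: |158.3 − 22.2| < QS < 158.3 + 22.2, i.e. 136.1 < QS < 180.5.
From triangle RQS: 91.7 < QS < 171.1.
Both must hold, so QS lies in the intersection.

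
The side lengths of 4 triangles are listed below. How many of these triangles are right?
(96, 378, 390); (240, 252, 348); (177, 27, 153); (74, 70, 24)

(96,378,390): 96²+378² = 152100 = 390² → right
(240,252,348): 240²+252² = 121104 = 348² → right
(177,27,153): 27²+153² = 24138 < 31329 = 177² → obtuse
(74,70,24): 24²+70² = 5476 = 74² → right
3 of the 4 are right.

3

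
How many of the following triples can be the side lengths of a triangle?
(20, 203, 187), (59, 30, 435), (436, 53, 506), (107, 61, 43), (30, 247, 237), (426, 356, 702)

3

(20,187,203): 20+187 > 203 → valid
(30,59,435): 30+59 ≤ 435 → not valid
(53,436,506): 53+436 ≤ 506 → not valid
(43,61,107): 43+61 ≤ 107 → not valid
(30,237,247): 30+237 > 247 → valid
(356,426,702): 356+426 > 702 → valid
3 of the 6 triples form a triangle.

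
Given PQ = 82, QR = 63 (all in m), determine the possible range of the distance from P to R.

By the triangle inequality, |82 − 63| ≤ PR ≤ 82 + 63.

19 ≤ PR ≤ 145 m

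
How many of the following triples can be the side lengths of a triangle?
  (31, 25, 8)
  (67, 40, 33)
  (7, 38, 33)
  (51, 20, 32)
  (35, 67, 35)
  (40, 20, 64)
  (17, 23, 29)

6

(8,25,31): 8+25 > 31 → valid
(33,40,67): 33+40 > 67 → valid
(7,33,38): 7+33 > 38 → valid
(20,32,51): 20+32 > 51 → valid
(35,35,67): 35+35 > 67 → valid
(20,40,64): 20+40 ≤ 64 → not valid
(17,23,29): 17+23 > 29 → valid
6 of the 7 triples form a triangle.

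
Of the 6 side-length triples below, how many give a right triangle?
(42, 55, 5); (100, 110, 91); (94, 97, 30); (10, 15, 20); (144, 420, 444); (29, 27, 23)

(42,55,5): 5+42 ≤ 55, not a triangle
(100,110,91): 91²+100² = 18281 > 12100 = 110² → acute
(94,97,30): 30²+94² = 9736 > 9409 = 97² → acute
(10,15,20): 10²+15² = 325 < 400 = 20² → obtuse
(144,420,444): 144²+420² = 197136 = 444² → right
(29,27,23): 23²+27² = 1258 > 841 = 29² → acute
1 of the 6 is right.

1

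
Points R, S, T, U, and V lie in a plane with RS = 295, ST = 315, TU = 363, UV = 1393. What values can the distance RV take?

The maximum is all hops collinear in one direction: 295 + 315 + 363 + 1393 = 2366.
The longest hop is 1393; the others sum to 973. Folding the others back against it leaves at least 1393 − 973 = 420.

420 ≤ RV ≤ 2366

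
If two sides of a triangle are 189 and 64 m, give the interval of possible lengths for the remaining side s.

125 < s < 253

By the triangle inequality, s must be less than 189 + 64 = 253 and greater than |189 − 64| = 125.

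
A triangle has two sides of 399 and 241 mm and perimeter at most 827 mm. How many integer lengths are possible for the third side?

Triangle inequality: 158 < x < 640. Perimeter ≤ 827 gives x ≤ 827 − 399 − 241 = 187.
So 158 < x ≤ 187; integers 159 through 187: 29 values.

29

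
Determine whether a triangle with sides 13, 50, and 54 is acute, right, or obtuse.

obtuse

Compare the square of the longest side to the sum of squares of the other two: 13² + 50² = 2669 < 2916 = 54².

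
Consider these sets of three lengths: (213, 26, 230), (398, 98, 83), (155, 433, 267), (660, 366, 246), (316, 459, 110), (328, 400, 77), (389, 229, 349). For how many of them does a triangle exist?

3

(26,213,230): 26+213 > 230 → valid
(83,98,398): 83+98 ≤ 398 → not valid
(155,267,433): 155+267 ≤ 433 → not valid
(246,366,660): 246+366 ≤ 660 → not valid
(110,316,459): 110+316 ≤ 459 → not valid
(77,328,400): 77+328 > 400 → valid
(229,349,389): 229+349 > 389 → valid
3 of the 7 triples form a triangle.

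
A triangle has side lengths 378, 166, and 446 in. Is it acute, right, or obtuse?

Compare the square of the longest side to the sum of squares of the other two: 166² + 378² = 170440 < 198916 = 446².

obtuse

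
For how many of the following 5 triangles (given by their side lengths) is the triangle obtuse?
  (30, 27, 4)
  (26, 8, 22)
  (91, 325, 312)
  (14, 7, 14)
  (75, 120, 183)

(30,27,4): 4²+27² = 745 < 900 = 30² → obtuse
(26,8,22): 8²+22² = 548 < 676 = 26² → obtuse
(91,325,312): 91²+312² = 105625 = 325² → right
(14,7,14): 7²+14² = 245 > 196 = 14² → acute
(75,120,183): 75²+120² = 20025 < 33489 = 183² → obtuse
3 of the 5 are obtuse.

3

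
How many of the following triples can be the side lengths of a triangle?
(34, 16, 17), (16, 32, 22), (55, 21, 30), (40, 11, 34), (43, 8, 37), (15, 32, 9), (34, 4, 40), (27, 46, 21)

4

(16,17,34): 16+17 ≤ 34 → not valid
(16,22,32): 16+22 > 32 → valid
(21,30,55): 21+30 ≤ 55 → not valid
(11,34,40): 11+34 > 40 → valid
(8,37,43): 8+37 > 43 → valid
(9,15,32): 9+15 ≤ 32 → not valid
(4,34,40): 4+34 ≤ 40 → not valid
(21,27,46): 21+27 > 46 → valid
4 of the 8 triples form a triangle.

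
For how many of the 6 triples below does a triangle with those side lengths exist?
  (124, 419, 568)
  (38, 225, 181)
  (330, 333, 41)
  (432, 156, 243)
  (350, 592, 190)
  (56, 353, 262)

(124,419,568): 124+419 ≤ 568 → not valid
(38,181,225): 38+181 ≤ 225 → not valid
(41,330,333): 41+330 > 333 → valid
(156,243,432): 156+243 ≤ 432 → not valid
(190,350,592): 190+350 ≤ 592 → not valid
(56,262,353): 56+262 ≤ 353 → not valid
1 of the 6 triples forms a triangle.

1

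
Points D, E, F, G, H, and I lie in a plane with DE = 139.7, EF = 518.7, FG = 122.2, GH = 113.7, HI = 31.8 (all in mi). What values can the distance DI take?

111.3 ≤ DI ≤ 926.1 mi

The maximum is all hops collinear in one direction: 139.7 + 518.7 + 122.2 + 113.7 + 31.8 = 926.1.
The longest hop is 518.7; the others sum to 407.4. Folding the others back against it leaves at least 518.7 − 407.4 = 111.3.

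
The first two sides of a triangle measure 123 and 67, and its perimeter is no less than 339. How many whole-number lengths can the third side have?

41

Triangle inequality: 56 < x < 190. Perimeter ≥ 339 gives x ≥ 339 − 123 − 67 = 149.
So 149 ≤ x < 190; integers 149 through 189: 41 values.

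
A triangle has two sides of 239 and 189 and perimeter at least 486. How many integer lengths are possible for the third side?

Triangle inequality: 50 < x < 428. Perimeter ≥ 486 gives x ≥ 486 − 239 − 189 = 58.
So 58 ≤ x < 428; integers 58 through 427: 370 values.

370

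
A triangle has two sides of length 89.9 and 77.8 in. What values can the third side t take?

12.1 < t < 167.7

By the triangle inequality, t must be less than 89.9 + 77.8 = 167.7 and greater than |89.9 − 77.8| = 12.1.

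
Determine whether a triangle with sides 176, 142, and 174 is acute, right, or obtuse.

Compare the square of the longest side to the sum of squares of the other two: 142² + 174² = 50440 > 30976 = 176².

acute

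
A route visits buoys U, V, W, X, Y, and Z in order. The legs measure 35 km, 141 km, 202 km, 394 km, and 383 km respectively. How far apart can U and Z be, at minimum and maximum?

0 ≤ UZ ≤ 1155 km

The maximum is all hops collinear in one direction: 35 + 141 + 202 + 394 + 383 = 1155.
The longest hop is 394; the others sum to 761. Since 394 ≤ 761, the path can fold back on itself completely, so the minimum distance is 0.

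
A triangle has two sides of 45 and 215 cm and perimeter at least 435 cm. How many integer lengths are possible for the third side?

85

Triangle inequality: 170 < x < 260. Perimeter ≥ 435 gives x ≥ 435 − 45 − 215 = 175.
So 175 ≤ x < 260; integers 175 through 259: 85 values.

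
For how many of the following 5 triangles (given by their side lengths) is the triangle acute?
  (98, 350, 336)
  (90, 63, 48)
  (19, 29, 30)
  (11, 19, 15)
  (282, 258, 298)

(98,350,336): 98²+336² = 122500 = 350² → right
(90,63,48): 48²+63² = 6273 < 8100 = 90² → obtuse
(19,29,30): 19²+29² = 1202 > 900 = 30² → acute
(11,19,15): 11²+15² = 346 < 361 = 19² → obtuse
(282,258,298): 258²+282² = 146088 > 88804 = 298² → acute
2 of the 5 are acute.

2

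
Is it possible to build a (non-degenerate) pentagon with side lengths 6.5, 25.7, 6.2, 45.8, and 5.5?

For a pentagon, each side must be shorter than the sum of the others.
Here the longest side is 45.8, but the remaining 4 sides sum to only 43.9.

No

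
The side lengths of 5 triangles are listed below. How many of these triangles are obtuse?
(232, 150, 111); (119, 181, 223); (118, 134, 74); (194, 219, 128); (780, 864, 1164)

2

(232,150,111): 111²+150² = 34821 < 53824 = 232² → obtuse
(119,181,223): 119²+181² = 46922 < 49729 = 223² → obtuse
(118,134,74): 74²+118² = 19400 > 17956 = 134² → acute
(194,219,128): 128²+194² = 54020 > 47961 = 219² → acute
(780,864,1164): 780²+864² = 1354896 = 1164² → right
2 of the 5 are obtuse.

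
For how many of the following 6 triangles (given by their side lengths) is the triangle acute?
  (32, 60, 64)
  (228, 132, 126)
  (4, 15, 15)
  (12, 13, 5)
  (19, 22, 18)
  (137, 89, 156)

4

(32,60,64): 32²+60² = 4624 > 4096 = 64² → acute
(228,132,126): 126²+132² = 33300 < 51984 = 228² → obtuse
(4,15,15): 4²+15² = 241 > 225 = 15² → acute
(12,13,5): 5²+12² = 169 = 13² → right
(19,22,18): 18²+19² = 685 > 484 = 22² → acute
(137,89,156): 89²+137² = 26690 > 24336 = 156² → acute
4 of the 6 are acute.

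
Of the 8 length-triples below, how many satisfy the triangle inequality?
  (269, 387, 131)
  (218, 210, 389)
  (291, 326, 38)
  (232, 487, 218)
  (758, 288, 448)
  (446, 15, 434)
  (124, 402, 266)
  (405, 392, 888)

4

(131,269,387): 131+269 > 387 → valid
(210,218,389): 210+218 > 389 → valid
(38,291,326): 38+291 > 326 → valid
(218,232,487): 218+232 ≤ 487 → not valid
(288,448,758): 288+448 ≤ 758 → not valid
(15,434,446): 15+434 > 446 → valid
(124,266,402): 124+266 ≤ 402 → not valid
(392,405,888): 392+405 ≤ 888 → not valid
4 of the 8 triples form a triangle.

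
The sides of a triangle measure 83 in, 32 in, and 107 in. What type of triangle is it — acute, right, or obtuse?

obtuse

Compare the square of the longest side to the sum of squares of the other two: 32² + 83² = 7913 < 11449 = 107².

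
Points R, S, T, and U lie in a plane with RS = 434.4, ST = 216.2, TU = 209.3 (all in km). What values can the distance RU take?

The maximum is all hops collinear in one direction: 434.4 + 216.2 + 209.3 = 859.9.
The longest hop is 434.4; the others sum to 425.5. Folding the others back against it leaves at least 434.4 − 425.5 = 8.9.

8.9 ≤ RU ≤ 859.9 km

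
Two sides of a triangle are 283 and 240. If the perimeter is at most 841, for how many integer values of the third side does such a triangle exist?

Triangle inequality: 43 < x < 523. Perimeter ≤ 841 gives x ≤ 841 − 283 − 240 = 318.
So 43 < x ≤ 318; integers 44 through 318: 275 values.

275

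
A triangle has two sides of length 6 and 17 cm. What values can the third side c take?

By the triangle inequality, c must be less than 6 + 17 = 23 and greater than |6 − 17| = 11.

11 < c < 23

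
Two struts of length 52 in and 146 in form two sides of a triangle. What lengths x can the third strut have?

94 < x < 198

By the triangle inequality, x must be less than 52 + 146 = 198 and greater than |52 − 146| = 94.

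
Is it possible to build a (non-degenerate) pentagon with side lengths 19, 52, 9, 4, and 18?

No

For a pentagon, each side must be shorter than the sum of the others.
Here the longest side is 52, but the remaining 4 sides sum to only 50.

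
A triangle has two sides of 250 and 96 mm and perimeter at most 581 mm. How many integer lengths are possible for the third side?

Triangle inequality: 154 < x < 346. Perimeter ≤ 581 gives x ≤ 581 − 250 − 96 = 235.
So 154 < x ≤ 235; integers 155 through 235: 81 values.

81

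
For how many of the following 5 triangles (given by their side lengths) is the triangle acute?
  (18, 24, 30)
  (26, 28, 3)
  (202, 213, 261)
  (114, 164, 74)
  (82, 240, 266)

(18,24,30): 18²+24² = 900 = 30² → right
(26,28,3): 3²+26² = 685 < 784 = 28² → obtuse
(202,213,261): 202²+213² = 86173 > 68121 = 261² → acute
(114,164,74): 74²+114² = 18472 < 26896 = 164² → obtuse
(82,240,266): 82²+240² = 64324 < 70756 = 266² → obtuse
1 of the 5 is acute.

1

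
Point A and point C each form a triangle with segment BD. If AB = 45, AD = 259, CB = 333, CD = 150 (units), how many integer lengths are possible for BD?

89

From triangle ABD: 214 < BD < 304.
From triangle CBD: 183 < BD < 483.
Intersection: 214 < BD < 304, so integers 215 through 303: 89 values.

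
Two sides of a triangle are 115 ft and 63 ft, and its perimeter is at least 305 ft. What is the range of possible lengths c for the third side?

127 ≤ c < 178 ft

Triangle inequality alone gives 52 < c < 178.
The perimeter condition gives c ≥ 305 − 115 − 63 = 127.
Intersecting the two: 127 ≤ c < 178.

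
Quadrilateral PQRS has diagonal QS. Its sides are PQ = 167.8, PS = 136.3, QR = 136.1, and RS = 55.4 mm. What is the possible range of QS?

80.7 < QS < 191.5

From triangle PQS: |167.8 − 136.3| < QS < 167.8 + 136.3, i.e. 31.5 < QS < 304.1.
From triangle RQS: 80.7 < QS < 191.5.
Both must hold, so QS lies in the intersection.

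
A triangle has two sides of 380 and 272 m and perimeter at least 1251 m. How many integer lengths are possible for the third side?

Triangle inequality: 108 < x < 652. Perimeter ≥ 1251 gives x ≥ 1251 − 380 − 272 = 599.
So 599 ≤ x < 652; integers 599 through 651: 53 values.

53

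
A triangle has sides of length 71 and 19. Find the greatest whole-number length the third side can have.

89

The third side must be strictly less than 71 + 19 = 90.
The largest integer below 90 is 89.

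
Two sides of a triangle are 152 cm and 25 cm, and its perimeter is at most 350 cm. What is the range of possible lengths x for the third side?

Triangle inequality alone gives 127 < x < 177.
The perimeter condition gives x ≤ 350 − 152 − 25 = 173.
Intersecting the two: 127 < x ≤ 173.

127 < x ≤ 173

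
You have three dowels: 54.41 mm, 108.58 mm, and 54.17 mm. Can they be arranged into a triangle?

The two shorter sides sum to 108.58, exactly equal to the longest side 108.58.
That gives only a degenerate (flat) triangle — the inequality must be strict.

No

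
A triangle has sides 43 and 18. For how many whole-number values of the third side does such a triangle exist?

35

The third side lies in the open interval (25, 61).
Integers from 26 to 60 inclusive: 60 − 26 + 1 = 35.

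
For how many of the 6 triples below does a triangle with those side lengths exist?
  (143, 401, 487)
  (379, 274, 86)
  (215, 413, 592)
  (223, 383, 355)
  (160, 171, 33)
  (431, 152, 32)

4

(143,401,487): 143+401 > 487 → valid
(86,274,379): 86+274 ≤ 379 → not valid
(215,413,592): 215+413 > 592 → valid
(223,355,383): 223+355 > 383 → valid
(33,160,171): 33+160 > 171 → valid
(32,152,431): 32+152 ≤ 431 → not valid
4 of the 6 triples form a triangle.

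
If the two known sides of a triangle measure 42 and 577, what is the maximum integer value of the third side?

The third side must be strictly less than 42 + 577 = 619.
The largest integer below 619 is 618.

618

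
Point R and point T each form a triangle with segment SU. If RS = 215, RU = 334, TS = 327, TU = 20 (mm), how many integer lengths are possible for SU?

From triangle RSU: 119 < SU < 549.
From triangle TSU: 307 < SU < 347.
Intersection: 307 < SU < 347, so integers 308 through 346: 39 values.

39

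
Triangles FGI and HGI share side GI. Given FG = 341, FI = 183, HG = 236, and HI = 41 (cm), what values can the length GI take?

From triangle FGI: |341 − 183| < GI < 341 + 183, i.e. 158 < GI < 524.
From triangle HGI: 195 < GI < 277.
Both must hold, so GI lies in the intersection.

195 < GI < 277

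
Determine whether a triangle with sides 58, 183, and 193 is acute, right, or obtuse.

Compare the square of the longest side to the sum of squares of the other two: 58² + 183² = 36853 < 37249 = 193².

obtuse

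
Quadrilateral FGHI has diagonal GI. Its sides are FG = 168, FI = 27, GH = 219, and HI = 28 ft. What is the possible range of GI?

191 < GI < 195

From triangle FGI: |168 − 27| < GI < 168 + 27, i.e. 141 < GI < 195.
From triangle HGI: 191 < GI < 247.
Both must hold, so GI lies in the intersection.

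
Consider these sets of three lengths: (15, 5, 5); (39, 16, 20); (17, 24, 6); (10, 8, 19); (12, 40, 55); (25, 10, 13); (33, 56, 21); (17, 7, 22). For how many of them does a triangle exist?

(5,5,15): 5+5 ≤ 15 → not valid
(16,20,39): 16+20 ≤ 39 → not valid
(6,17,24): 6+17 ≤ 24 → not valid
(8,10,19): 8+10 ≤ 19 → not valid
(12,40,55): 12+40 ≤ 55 → not valid
(10,13,25): 10+13 ≤ 25 → not valid
(21,33,56): 21+33 ≤ 56 → not valid
(7,17,22): 7+17 > 22 → valid
1 of the 8 triples forms a triangle.

1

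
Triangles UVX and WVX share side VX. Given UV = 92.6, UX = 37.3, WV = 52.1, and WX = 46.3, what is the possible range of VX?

From triangle UVX: |92.6 − 37.3| < VX < 92.6 + 37.3, i.e. 55.3 < VX < 129.9.
From triangle WVX: 5.8 < VX < 98.4.
Both must hold, so VX lies in the intersection.

55.3 < VX < 98.4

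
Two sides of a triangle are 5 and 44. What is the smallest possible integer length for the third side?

40

The third side must be strictly greater than |5 − 44| = 39.
The smallest integer above 39 is 40.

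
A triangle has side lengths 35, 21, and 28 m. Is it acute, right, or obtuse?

right

Compare the square of the longest side to the sum of squares of the other two: 21² + 28² = 1225 = 35².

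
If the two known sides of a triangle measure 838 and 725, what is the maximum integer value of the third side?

The third side must be strictly less than 838 + 725 = 1563.
The largest integer below 1563 is 1562.

1562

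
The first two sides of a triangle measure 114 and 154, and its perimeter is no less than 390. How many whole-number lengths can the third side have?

Triangle inequality: 40 < x < 268. Perimeter ≥ 390 gives x ≥ 390 − 114 − 154 = 122.
So 122 ≤ x < 268; integers 122 through 267: 146 values.

146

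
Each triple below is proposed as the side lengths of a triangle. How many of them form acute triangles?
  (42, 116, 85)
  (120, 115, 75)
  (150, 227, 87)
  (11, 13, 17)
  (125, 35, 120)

(42,116,85): 42²+85² = 8989 < 13456 = 116² → obtuse
(120,115,75): 75²+115² = 18850 > 14400 = 120² → acute
(150,227,87): 87²+150² = 30069 < 51529 = 227² → obtuse
(11,13,17): 11²+13² = 290 > 289 = 17² → acute
(125,35,120): 35²+120² = 15625 = 125² → right
2 of the 5 are acute.

2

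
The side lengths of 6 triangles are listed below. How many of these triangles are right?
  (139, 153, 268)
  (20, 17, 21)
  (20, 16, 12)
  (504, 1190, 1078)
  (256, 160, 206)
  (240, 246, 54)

(139,153,268): 139²+153² = 42730 < 71824 = 268² → obtuse
(20,17,21): 17²+20² = 689 > 441 = 21² → acute
(20,16,12): 12²+16² = 400 = 20² → right
(504,1190,1078): 504²+1078² = 1416100 = 1190² → right
(256,160,206): 160²+206² = 68036 > 65536 = 256² → acute
(240,246,54): 54²+240² = 60516 = 246² → right
3 of the 6 are right.

3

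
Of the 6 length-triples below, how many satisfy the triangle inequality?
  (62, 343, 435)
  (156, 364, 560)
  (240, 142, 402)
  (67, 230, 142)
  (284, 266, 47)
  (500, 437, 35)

(62,343,435): 62+343 ≤ 435 → not valid
(156,364,560): 156+364 ≤ 560 → not valid
(142,240,402): 142+240 ≤ 402 → not valid
(67,142,230): 67+142 ≤ 230 → not valid
(47,266,284): 47+266 > 284 → valid
(35,437,500): 35+437 ≤ 500 → not valid
1 of the 6 triples forms a triangle.

1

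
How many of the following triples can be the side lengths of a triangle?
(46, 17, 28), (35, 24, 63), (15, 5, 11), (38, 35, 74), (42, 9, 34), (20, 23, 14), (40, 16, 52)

(17,28,46): 17+28 ≤ 46 → not valid
(24,35,63): 24+35 ≤ 63 → not valid
(5,11,15): 5+11 > 15 → valid
(35,38,74): 35+38 ≤ 74 → not valid
(9,34,42): 9+34 > 42 → valid
(14,20,23): 14+20 > 23 → valid
(16,40,52): 16+40 > 52 → valid
4 of the 7 triples form a triangle.

4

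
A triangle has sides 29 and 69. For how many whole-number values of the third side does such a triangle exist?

The third side lies in the open interval (40, 98).
Integers from 41 to 97 inclusive: 97 − 41 + 1 = 57.

57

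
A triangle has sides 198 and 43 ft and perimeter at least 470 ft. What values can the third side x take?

Triangle inequality alone gives 155 < x < 241.
The perimeter condition gives x ≥ 470 − 198 − 43 = 229.
Intersecting the two: 229 ≤ x < 241.

229 ≤ x < 241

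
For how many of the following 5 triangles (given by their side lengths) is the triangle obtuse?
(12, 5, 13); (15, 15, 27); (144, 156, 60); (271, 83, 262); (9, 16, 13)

(12,5,13): 5²+12² = 169 = 13² → right
(15,15,27): 15²+15² = 450 < 729 = 27² → obtuse
(144,156,60): 60²+144² = 24336 = 156² → right
(271,83,262): 83²+262² = 75533 > 73441 = 271² → acute
(9,16,13): 9²+13² = 250 < 256 = 16² → obtuse
2 of the 5 are obtuse.

2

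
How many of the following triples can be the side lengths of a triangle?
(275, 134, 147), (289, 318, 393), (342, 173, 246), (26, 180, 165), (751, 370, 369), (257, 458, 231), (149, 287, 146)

6

(134,147,275): 134+147 > 275 → valid
(289,318,393): 289+318 > 393 → valid
(173,246,342): 173+246 > 342 → valid
(26,165,180): 26+165 > 180 → valid
(369,370,751): 369+370 ≤ 751 → not valid
(231,257,458): 231+257 > 458 → valid
(146,149,287): 146+149 > 287 → valid
6 of the 7 triples form a triangle.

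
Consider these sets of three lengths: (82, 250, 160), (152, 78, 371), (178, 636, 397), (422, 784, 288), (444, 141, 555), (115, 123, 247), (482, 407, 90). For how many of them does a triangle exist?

(82,160,250): 82+160 ≤ 250 → not valid
(78,152,371): 78+152 ≤ 371 → not valid
(178,397,636): 178+397 ≤ 636 → not valid
(288,422,784): 288+422 ≤ 784 → not valid
(141,444,555): 141+444 > 555 → valid
(115,123,247): 115+123 ≤ 247 → not valid
(90,407,482): 90+407 > 482 → valid
2 of the 7 triples form a triangle.

2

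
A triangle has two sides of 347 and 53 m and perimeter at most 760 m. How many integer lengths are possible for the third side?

66

Triangle inequality: 294 < x < 400. Perimeter ≤ 760 gives x ≤ 760 − 347 − 53 = 360.
So 294 < x ≤ 360; integers 295 through 360: 66 values.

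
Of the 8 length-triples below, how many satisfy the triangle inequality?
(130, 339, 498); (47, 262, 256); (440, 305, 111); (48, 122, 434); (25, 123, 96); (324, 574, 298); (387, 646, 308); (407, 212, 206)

4

(130,339,498): 130+339 ≤ 498 → not valid
(47,256,262): 47+256 > 262 → valid
(111,305,440): 111+305 ≤ 440 → not valid
(48,122,434): 48+122 ≤ 434 → not valid
(25,96,123): 25+96 ≤ 123 → not valid
(298,324,574): 298+324 > 574 → valid
(308,387,646): 308+387 > 646 → valid
(206,212,407): 206+212 > 407 → valid
4 of the 8 triples form a triangle.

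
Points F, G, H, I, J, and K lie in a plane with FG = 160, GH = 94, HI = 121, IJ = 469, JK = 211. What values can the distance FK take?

The maximum is all hops collinear in one direction: 160 + 94 + 121 + 469 + 211 = 1055.
The longest hop is 469; the others sum to 586. Since 469 ≤ 586, the path can fold back on itself completely, so the minimum distance is 0.

0 ≤ FK ≤ 1055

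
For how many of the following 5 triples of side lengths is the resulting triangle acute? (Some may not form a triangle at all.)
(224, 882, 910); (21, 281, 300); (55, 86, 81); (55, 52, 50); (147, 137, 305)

2

(224,882,910): 224²+882² = 828100 = 910² → right
(21,281,300): 21²+281² = 79402 < 90000 = 300² → obtuse
(55,86,81): 55²+81² = 9586 > 7396 = 86² → acute
(55,52,50): 50²+52² = 5204 > 3025 = 55² → acute
(147,137,305): 137+147 ≤ 305, not a triangle
2 of the 5 are acute.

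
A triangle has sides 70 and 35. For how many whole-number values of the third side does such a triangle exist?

The third side lies in the open interval (35, 105).
Integers from 36 to 104 inclusive: 104 − 36 + 1 = 69.

69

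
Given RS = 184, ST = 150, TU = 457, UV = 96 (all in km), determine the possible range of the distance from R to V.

The maximum is all hops collinear in one direction: 184 + 150 + 457 + 96 = 887.
The longest hop is 457; the others sum to 430. Folding the others back against it leaves at least 457 − 430 = 27.

27 ≤ RV ≤ 887 km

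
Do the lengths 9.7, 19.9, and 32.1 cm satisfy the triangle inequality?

The longest side is 32.1, but the other two sum to only 29.6.
29.6 < 32.1, so the triangle inequality fails.

No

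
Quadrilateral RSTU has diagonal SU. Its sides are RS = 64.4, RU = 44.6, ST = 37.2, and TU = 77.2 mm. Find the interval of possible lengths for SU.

From triangle RSU: |64.4 − 44.6| < SU < 64.4 + 44.6, i.e. 19.8 < SU < 109.0.
From triangle TSU: 40.0 < SU < 114.4.
Both must hold, so SU lies in the intersection.

40.0 < SU < 109.0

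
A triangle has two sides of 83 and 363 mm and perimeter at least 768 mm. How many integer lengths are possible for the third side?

124

Triangle inequality: 280 < x < 446. Perimeter ≥ 768 gives x ≥ 768 − 83 − 363 = 322.
So 322 ≤ x < 446; integers 322 through 445: 124 values.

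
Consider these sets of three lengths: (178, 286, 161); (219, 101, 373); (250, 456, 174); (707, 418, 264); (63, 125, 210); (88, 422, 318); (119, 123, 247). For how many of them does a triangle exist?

(161,178,286): 161+178 > 286 → valid
(101,219,373): 101+219 ≤ 373 → not valid
(174,250,456): 174+250 ≤ 456 → not valid
(264,418,707): 264+418 ≤ 707 → not valid
(63,125,210): 63+125 ≤ 210 → not valid
(88,318,422): 88+318 ≤ 422 → not valid
(119,123,247): 119+123 ≤ 247 → not valid
1 of the 7 triples forms a triangle.

1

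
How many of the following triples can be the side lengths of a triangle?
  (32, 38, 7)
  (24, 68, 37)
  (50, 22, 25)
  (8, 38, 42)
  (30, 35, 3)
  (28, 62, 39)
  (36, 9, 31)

(7,32,38): 7+32 > 38 → valid
(24,37,68): 24+37 ≤ 68 → not valid
(22,25,50): 22+25 ≤ 50 → not valid
(8,38,42): 8+38 > 42 → valid
(3,30,35): 3+30 ≤ 35 → not valid
(28,39,62): 28+39 > 62 → valid
(9,31,36): 9+31 > 36 → valid
4 of the 7 triples form a triangle.

4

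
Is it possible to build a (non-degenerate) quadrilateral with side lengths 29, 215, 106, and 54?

For a quadrilateral, each side must be shorter than the sum of the others.
Here the longest side is 215, but the remaining 3 sides sum to only 189.

No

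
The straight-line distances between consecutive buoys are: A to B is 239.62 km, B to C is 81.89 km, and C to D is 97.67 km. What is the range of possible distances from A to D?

The maximum is all hops collinear in one direction: 239.62 + 81.89 + 97.67 = 419.18.
The longest hop is 239.62; the others sum to 179.56. Folding the others back against it leaves at least 239.62 − 179.56 = 60.06.

60.06 ≤ AD ≤ 419.18 km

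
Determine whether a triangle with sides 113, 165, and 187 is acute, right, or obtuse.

Compare the square of the longest side to the sum of squares of the other two: 113² + 165² = 39994 > 34969 = 187².

acute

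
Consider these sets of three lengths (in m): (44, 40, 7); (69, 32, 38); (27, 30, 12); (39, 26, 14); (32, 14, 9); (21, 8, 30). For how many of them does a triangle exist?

(7,40,44): 7+40 > 44 → valid
(32,38,69): 32+38 > 69 → valid
(12,27,30): 12+27 > 30 → valid
(14,26,39): 14+26 > 39 → valid
(9,14,32): 9+14 ≤ 32 → not valid
(8,21,30): 8+21 ≤ 30 → not valid
4 of the 6 triples form a triangle.

4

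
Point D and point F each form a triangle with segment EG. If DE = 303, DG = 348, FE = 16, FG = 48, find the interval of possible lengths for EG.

45 < EG < 64

From triangle DEG: |303 − 348| < EG < 303 + 348, i.e. 45 < EG < 651.
From triangle FEG: 32 < EG < 64.
Both must hold, so EG lies in the intersection.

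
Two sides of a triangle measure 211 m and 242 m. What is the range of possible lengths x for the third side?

31 < x < 453

By the triangle inequality, x must be less than 211 + 242 = 453 and greater than |211 − 242| = 31.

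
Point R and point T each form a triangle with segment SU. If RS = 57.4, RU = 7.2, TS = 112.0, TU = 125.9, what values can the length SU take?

From triangle RSU: |57.4 − 7.2| < SU < 57.4 + 7.2, i.e. 50.2 < SU < 64.6.
From triangle TSU: 13.9 < SU < 237.9.
Both must hold, so SU lies in the intersection.

50.2 < SU < 64.6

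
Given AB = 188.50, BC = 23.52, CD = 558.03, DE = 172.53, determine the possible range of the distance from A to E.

The maximum is all hops collinear in one direction: 188.50 + 23.52 + 558.03 + 172.53 = 942.58.
The longest hop is 558.03; the others sum to 384.55. Folding the others back against it leaves at least 558.03 − 384.55 = 173.48.

173.48 ≤ AE ≤ 942.58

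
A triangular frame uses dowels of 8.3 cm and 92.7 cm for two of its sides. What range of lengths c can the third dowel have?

84.4 < c < 101.0 (cm)

By the triangle inequality, c must be less than 8.3 + 92.7 = 101.0 and greater than |8.3 − 92.7| = 84.4.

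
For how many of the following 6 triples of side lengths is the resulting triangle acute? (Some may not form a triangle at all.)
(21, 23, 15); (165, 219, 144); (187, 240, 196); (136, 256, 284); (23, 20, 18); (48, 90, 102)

4

(21,23,15): 15²+21² = 666 > 529 = 23² → acute
(165,219,144): 144²+165² = 47961 = 219² → right
(187,240,196): 187²+196² = 73385 > 57600 = 240² → acute
(136,256,284): 136²+256² = 84032 > 80656 = 284² → acute
(23,20,18): 18²+20² = 724 > 529 = 23² → acute
(48,90,102): 48²+90² = 10404 = 102² → right
4 of the 6 are acute.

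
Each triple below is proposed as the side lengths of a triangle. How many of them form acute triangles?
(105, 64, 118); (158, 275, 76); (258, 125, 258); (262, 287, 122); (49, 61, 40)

4

(105,64,118): 64²+105² = 15121 > 13924 = 118² → acute
(158,275,76): 76+158 ≤ 275, not a triangle
(258,125,258): 125²+258² = 82189 > 66564 = 258² → acute
(262,287,122): 122²+262² = 83528 > 82369 = 287² → acute
(49,61,40): 40²+49² = 4001 > 3721 = 61² → acute
4 of the 5 are acute.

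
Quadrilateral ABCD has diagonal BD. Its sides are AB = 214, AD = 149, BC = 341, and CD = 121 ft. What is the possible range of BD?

From triangle ABD: |214 − 149| < BD < 214 + 149, i.e. 65 < BD < 363.
From triangle CBD: 220 < BD < 462.
Both must hold, so BD lies in the intersection.

220 < BD < 363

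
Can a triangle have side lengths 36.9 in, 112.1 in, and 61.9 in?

No

The longest side is 112.1, but the other two sum to only 98.8.
98.8 < 112.1, so the triangle inequality fails.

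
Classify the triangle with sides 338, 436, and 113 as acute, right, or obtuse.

obtuse

Compare the square of the longest side to the sum of squares of the other two: 113² + 338² = 127013 < 190096 = 436².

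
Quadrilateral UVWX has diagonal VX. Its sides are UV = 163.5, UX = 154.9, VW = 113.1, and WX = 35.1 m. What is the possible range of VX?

78.0 < VX < 148.2

From triangle UVX: |163.5 − 154.9| < VX < 163.5 + 154.9, i.e. 8.6 < VX < 318.4.
From triangle WVX: 78.0 < VX < 148.2.
Both must hold, so VX lies in the intersection.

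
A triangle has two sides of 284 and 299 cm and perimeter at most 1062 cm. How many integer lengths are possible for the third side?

464

Triangle inequality: 15 < x < 583. Perimeter ≤ 1062 gives x ≤ 1062 − 284 − 299 = 479.
So 15 < x ≤ 479; integers 16 through 479: 464 values.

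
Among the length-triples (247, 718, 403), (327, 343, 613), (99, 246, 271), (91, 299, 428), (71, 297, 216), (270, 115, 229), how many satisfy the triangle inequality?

(247,403,718): 247+403 ≤ 718 → not valid
(327,343,613): 327+343 > 613 → valid
(99,246,271): 99+246 > 271 → valid
(91,299,428): 91+299 ≤ 428 → not valid
(71,216,297): 71+216 ≤ 297 → not valid
(115,229,270): 115+229 > 270 → valid
3 of the 6 triples form a triangle.

3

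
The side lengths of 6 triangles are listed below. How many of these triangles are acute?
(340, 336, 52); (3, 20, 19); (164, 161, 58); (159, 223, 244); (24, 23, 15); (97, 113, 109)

4

(340,336,52): 52²+336² = 115600 = 340² → right
(3,20,19): 3²+19² = 370 < 400 = 20² → obtuse
(164,161,58): 58²+161² = 29285 > 26896 = 164² → acute
(159,223,244): 159²+223² = 75010 > 59536 = 244² → acute
(24,23,15): 15²+23² = 754 > 576 = 24² → acute
(97,113,109): 97²+109² = 21290 > 12769 = 113² → acute
4 of the 6 are acute.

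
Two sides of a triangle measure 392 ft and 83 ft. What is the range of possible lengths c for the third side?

By the triangle inequality, c must be less than 392 + 83 = 475 and greater than |392 − 83| = 309.

309 < c < 475 (ft)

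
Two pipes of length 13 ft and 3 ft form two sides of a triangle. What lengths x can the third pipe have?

10 < x < 16 (ft)

By the triangle inequality, x must be less than 13 + 3 = 16 and greater than |13 − 3| = 10.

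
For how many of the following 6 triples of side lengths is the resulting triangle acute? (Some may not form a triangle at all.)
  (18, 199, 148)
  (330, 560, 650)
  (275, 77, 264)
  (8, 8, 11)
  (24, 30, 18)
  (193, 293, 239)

(18,199,148): 18+148 ≤ 199, not a triangle
(330,560,650): 330²+560² = 422500 = 650² → right
(275,77,264): 77²+264² = 75625 = 275² → right
(8,8,11): 8²+8² = 128 > 121 = 11² → acute
(24,30,18): 18²+24² = 900 = 30² → right
(193,293,239): 193²+239² = 94370 > 85849 = 293² → acute
2 of the 6 are acute.

2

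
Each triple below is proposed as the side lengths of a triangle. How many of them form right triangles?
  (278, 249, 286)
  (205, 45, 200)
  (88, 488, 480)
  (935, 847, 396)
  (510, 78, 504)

4

(278,249,286): 249²+278² = 139285 > 81796 = 286² → acute
(205,45,200): 45²+200² = 42025 = 205² → right
(88,488,480): 88²+480² = 238144 = 488² → right
(935,847,396): 396²+847² = 874225 = 935² → right
(510,78,504): 78²+504² = 260100 = 510² → right
4 of the 5 are right.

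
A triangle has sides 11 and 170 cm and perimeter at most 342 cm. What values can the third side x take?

Triangle inequality alone gives 159 < x < 181.
The perimeter condition gives x ≤ 342 − 11 − 170 = 161.
Intersecting the two: 159 < x ≤ 161.

159 < x ≤ 161 cm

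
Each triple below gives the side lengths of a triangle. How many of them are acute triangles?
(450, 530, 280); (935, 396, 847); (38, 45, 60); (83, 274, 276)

1

(450,530,280): 280²+450² = 280900 = 530² → right
(935,396,847): 396²+847² = 874225 = 935² → right
(38,45,60): 38²+45² = 3469 < 3600 = 60² → obtuse
(83,274,276): 83²+274² = 81965 > 76176 = 276² → acute
1 of the 4 is acute.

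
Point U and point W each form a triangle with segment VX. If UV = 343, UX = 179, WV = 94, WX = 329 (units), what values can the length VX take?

235 < VX < 423

From triangle UVX: |343 − 179| < VX < 343 + 179, i.e. 164 < VX < 522.
From triangle WVX: 235 < VX < 423.
Both must hold, so VX lies in the intersection.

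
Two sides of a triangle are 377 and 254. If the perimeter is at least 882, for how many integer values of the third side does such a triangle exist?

Triangle inequality: 123 < x < 631. Perimeter ≥ 882 gives x ≥ 882 − 377 − 254 = 251.
So 251 ≤ x < 631; integers 251 through 630: 380 values.

380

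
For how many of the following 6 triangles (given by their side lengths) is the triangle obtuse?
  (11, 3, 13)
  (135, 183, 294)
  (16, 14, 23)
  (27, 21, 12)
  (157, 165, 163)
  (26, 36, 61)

(11,3,13): 3²+11² = 130 < 169 = 13² → obtuse
(135,183,294): 135²+183² = 51714 < 86436 = 294² → obtuse
(16,14,23): 14²+16² = 452 < 529 = 23² → obtuse
(27,21,12): 12²+21² = 585 < 729 = 27² → obtuse
(157,165,163): 157²+163² = 51218 > 27225 = 165² → acute
(26,36,61): 26²+36² = 1972 < 3721 = 61² → obtuse
5 of the 6 are obtuse.

5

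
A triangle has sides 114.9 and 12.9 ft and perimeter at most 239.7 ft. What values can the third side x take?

102.0 < x ≤ 111.9 ft

Triangle inequality alone gives 102.0 < x < 127.8.
The perimeter condition gives x ≤ 239.7 − 114.9 − 12.9 = 111.9.
Intersecting the two: 102.0 < x ≤ 111.9.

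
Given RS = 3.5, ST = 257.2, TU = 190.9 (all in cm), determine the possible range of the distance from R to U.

The maximum is all hops collinear in one direction: 3.5 + 257.2 + 190.9 = 451.6.
The longest hop is 257.2; the others sum to 194.4. Folding the others back against it leaves at least 257.2 − 194.4 = 62.8.

62.8 ≤ RU ≤ 451.6 cm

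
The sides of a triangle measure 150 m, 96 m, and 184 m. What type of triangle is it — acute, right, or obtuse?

obtuse

Compare the square of the longest side to the sum of squares of the other two: 96² + 150² = 31716 < 33856 = 184².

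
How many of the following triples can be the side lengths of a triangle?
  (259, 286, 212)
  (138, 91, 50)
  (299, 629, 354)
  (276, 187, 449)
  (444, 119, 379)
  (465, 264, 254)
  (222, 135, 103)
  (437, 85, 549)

7

(212,259,286): 212+259 > 286 → valid
(50,91,138): 50+91 > 138 → valid
(299,354,629): 299+354 > 629 → valid
(187,276,449): 187+276 > 449 → valid
(119,379,444): 119+379 > 444 → valid
(254,264,465): 254+264 > 465 → valid
(103,135,222): 103+135 > 222 → valid
(85,437,549): 85+437 ≤ 549 → not valid
7 of the 8 triples form a triangle.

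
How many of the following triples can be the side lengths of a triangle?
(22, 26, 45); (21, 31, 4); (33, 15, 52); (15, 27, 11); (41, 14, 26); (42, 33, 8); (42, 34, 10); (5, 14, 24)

2

(22,26,45): 22+26 > 45 → valid
(4,21,31): 4+21 ≤ 31 → not valid
(15,33,52): 15+33 ≤ 52 → not valid
(11,15,27): 11+15 ≤ 27 → not valid
(14,26,41): 14+26 ≤ 41 → not valid
(8,33,42): 8+33 ≤ 42 → not valid
(10,34,42): 10+34 > 42 → valid
(5,14,24): 5+14 ≤ 24 → not valid
2 of the 8 triples form a triangle.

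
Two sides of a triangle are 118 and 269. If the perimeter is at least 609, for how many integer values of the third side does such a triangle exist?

165

Triangle inequality: 151 < x < 387. Perimeter ≥ 609 gives x ≥ 609 − 118 − 269 = 222.
So 222 ≤ x < 387; integers 222 through 386: 165 values.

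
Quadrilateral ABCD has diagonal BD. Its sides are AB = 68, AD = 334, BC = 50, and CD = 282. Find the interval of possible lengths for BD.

From triangle ABD: |68 − 334| < BD < 68 + 334, i.e. 266 < BD < 402.
From triangle CBD: 232 < BD < 332.
Both must hold, so BD lies in the intersection.

266 < BD < 332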